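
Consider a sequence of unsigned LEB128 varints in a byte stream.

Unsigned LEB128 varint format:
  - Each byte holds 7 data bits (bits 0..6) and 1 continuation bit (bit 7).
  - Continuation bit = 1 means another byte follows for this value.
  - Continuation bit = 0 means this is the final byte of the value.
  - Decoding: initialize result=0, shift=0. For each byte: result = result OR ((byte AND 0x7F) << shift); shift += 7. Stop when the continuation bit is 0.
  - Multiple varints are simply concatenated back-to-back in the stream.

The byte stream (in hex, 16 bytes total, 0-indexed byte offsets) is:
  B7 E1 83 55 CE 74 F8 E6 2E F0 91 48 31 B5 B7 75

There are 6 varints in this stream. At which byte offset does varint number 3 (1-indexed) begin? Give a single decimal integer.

  byte[0]=0xB7 cont=1 payload=0x37=55: acc |= 55<<0 -> acc=55 shift=7
  byte[1]=0xE1 cont=1 payload=0x61=97: acc |= 97<<7 -> acc=12471 shift=14
  byte[2]=0x83 cont=1 payload=0x03=3: acc |= 3<<14 -> acc=61623 shift=21
  byte[3]=0x55 cont=0 payload=0x55=85: acc |= 85<<21 -> acc=178319543 shift=28 [end]
Varint 1: bytes[0:4] = B7 E1 83 55 -> value 178319543 (4 byte(s))
  byte[4]=0xCE cont=1 payload=0x4E=78: acc |= 78<<0 -> acc=78 shift=7
  byte[5]=0x74 cont=0 payload=0x74=116: acc |= 116<<7 -> acc=14926 shift=14 [end]
Varint 2: bytes[4:6] = CE 74 -> value 14926 (2 byte(s))
  byte[6]=0xF8 cont=1 payload=0x78=120: acc |= 120<<0 -> acc=120 shift=7
  byte[7]=0xE6 cont=1 payload=0x66=102: acc |= 102<<7 -> acc=13176 shift=14
  byte[8]=0x2E cont=0 payload=0x2E=46: acc |= 46<<14 -> acc=766840 shift=21 [end]
Varint 3: bytes[6:9] = F8 E6 2E -> value 766840 (3 byte(s))
  byte[9]=0xF0 cont=1 payload=0x70=112: acc |= 112<<0 -> acc=112 shift=7
  byte[10]=0x91 cont=1 payload=0x11=17: acc |= 17<<7 -> acc=2288 shift=14
  byte[11]=0x48 cont=0 payload=0x48=72: acc |= 72<<14 -> acc=1181936 shift=21 [end]
Varint 4: bytes[9:12] = F0 91 48 -> value 1181936 (3 byte(s))
  byte[12]=0x31 cont=0 payload=0x31=49: acc |= 49<<0 -> acc=49 shift=7 [end]
Varint 5: bytes[12:13] = 31 -> value 49 (1 byte(s))
  byte[13]=0xB5 cont=1 payload=0x35=53: acc |= 53<<0 -> acc=53 shift=7
  byte[14]=0xB7 cont=1 payload=0x37=55: acc |= 55<<7 -> acc=7093 shift=14
  byte[15]=0x75 cont=0 payload=0x75=117: acc |= 117<<14 -> acc=1924021 shift=21 [end]
Varint 6: bytes[13:16] = B5 B7 75 -> value 1924021 (3 byte(s))

Answer: 6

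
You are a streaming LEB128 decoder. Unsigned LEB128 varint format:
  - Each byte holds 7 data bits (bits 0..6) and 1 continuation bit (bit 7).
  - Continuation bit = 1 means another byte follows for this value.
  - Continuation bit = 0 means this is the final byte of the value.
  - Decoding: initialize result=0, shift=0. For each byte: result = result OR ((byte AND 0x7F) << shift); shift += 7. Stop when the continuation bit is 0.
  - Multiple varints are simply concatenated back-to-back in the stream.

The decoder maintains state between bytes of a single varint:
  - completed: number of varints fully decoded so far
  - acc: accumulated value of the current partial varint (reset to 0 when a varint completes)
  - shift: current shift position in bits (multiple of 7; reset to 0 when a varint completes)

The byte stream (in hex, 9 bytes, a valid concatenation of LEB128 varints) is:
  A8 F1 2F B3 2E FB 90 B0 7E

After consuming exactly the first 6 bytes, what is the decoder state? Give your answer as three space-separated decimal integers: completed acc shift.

byte[0]=0xA8 cont=1 payload=0x28: acc |= 40<<0 -> completed=0 acc=40 shift=7
byte[1]=0xF1 cont=1 payload=0x71: acc |= 113<<7 -> completed=0 acc=14504 shift=14
byte[2]=0x2F cont=0 payload=0x2F: varint #1 complete (value=784552); reset -> completed=1 acc=0 shift=0
byte[3]=0xB3 cont=1 payload=0x33: acc |= 51<<0 -> completed=1 acc=51 shift=7
byte[4]=0x2E cont=0 payload=0x2E: varint #2 complete (value=5939); reset -> completed=2 acc=0 shift=0
byte[5]=0xFB cont=1 payload=0x7B: acc |= 123<<0 -> completed=2 acc=123 shift=7

Answer: 2 123 7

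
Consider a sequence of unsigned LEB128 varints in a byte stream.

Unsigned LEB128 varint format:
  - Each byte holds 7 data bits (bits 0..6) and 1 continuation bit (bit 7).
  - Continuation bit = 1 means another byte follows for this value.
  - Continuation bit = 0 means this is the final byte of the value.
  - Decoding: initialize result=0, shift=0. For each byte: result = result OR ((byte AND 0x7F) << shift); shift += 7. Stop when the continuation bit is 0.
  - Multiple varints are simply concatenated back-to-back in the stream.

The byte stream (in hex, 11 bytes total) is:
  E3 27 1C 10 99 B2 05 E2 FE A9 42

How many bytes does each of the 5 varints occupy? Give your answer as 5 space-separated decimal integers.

  byte[0]=0xE3 cont=1 payload=0x63=99: acc |= 99<<0 -> acc=99 shift=7
  byte[1]=0x27 cont=0 payload=0x27=39: acc |= 39<<7 -> acc=5091 shift=14 [end]
Varint 1: bytes[0:2] = E3 27 -> value 5091 (2 byte(s))
  byte[2]=0x1C cont=0 payload=0x1C=28: acc |= 28<<0 -> acc=28 shift=7 [end]
Varint 2: bytes[2:3] = 1C -> value 28 (1 byte(s))
  byte[3]=0x10 cont=0 payload=0x10=16: acc |= 16<<0 -> acc=16 shift=7 [end]
Varint 3: bytes[3:4] = 10 -> value 16 (1 byte(s))
  byte[4]=0x99 cont=1 payload=0x19=25: acc |= 25<<0 -> acc=25 shift=7
  byte[5]=0xB2 cont=1 payload=0x32=50: acc |= 50<<7 -> acc=6425 shift=14
  byte[6]=0x05 cont=0 payload=0x05=5: acc |= 5<<14 -> acc=88345 shift=21 [end]
Varint 4: bytes[4:7] = 99 B2 05 -> value 88345 (3 byte(s))
  byte[7]=0xE2 cont=1 payload=0x62=98: acc |= 98<<0 -> acc=98 shift=7
  byte[8]=0xFE cont=1 payload=0x7E=126: acc |= 126<<7 -> acc=16226 shift=14
  byte[9]=0xA9 cont=1 payload=0x29=41: acc |= 41<<14 -> acc=687970 shift=21
  byte[10]=0x42 cont=0 payload=0x42=66: acc |= 66<<21 -> acc=139100002 shift=28 [end]
Varint 5: bytes[7:11] = E2 FE A9 42 -> value 139100002 (4 byte(s))

Answer: 2 1 1 3 4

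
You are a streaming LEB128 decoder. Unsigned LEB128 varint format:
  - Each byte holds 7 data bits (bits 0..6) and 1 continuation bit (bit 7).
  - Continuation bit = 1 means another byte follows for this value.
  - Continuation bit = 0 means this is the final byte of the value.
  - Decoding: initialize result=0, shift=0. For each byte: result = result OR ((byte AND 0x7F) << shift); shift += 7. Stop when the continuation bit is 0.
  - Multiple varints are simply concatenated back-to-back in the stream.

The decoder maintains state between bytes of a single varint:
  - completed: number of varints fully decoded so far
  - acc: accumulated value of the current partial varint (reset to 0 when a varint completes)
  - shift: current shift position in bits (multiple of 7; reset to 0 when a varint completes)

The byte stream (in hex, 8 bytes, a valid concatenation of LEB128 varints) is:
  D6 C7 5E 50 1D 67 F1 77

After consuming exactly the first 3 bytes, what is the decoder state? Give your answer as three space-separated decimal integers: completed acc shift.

Answer: 1 0 0

Derivation:
byte[0]=0xD6 cont=1 payload=0x56: acc |= 86<<0 -> completed=0 acc=86 shift=7
byte[1]=0xC7 cont=1 payload=0x47: acc |= 71<<7 -> completed=0 acc=9174 shift=14
byte[2]=0x5E cont=0 payload=0x5E: varint #1 complete (value=1549270); reset -> completed=1 acc=0 shift=0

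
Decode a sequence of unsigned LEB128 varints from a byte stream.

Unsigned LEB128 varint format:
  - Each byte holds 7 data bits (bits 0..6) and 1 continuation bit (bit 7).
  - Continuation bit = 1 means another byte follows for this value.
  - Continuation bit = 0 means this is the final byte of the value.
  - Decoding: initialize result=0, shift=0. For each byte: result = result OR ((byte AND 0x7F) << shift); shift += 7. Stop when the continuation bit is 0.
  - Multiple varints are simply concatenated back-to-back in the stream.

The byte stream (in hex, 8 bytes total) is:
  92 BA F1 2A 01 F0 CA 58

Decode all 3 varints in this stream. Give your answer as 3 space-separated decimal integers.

Answer: 89939218 1 1451376

Derivation:
  byte[0]=0x92 cont=1 payload=0x12=18: acc |= 18<<0 -> acc=18 shift=7
  byte[1]=0xBA cont=1 payload=0x3A=58: acc |= 58<<7 -> acc=7442 shift=14
  byte[2]=0xF1 cont=1 payload=0x71=113: acc |= 113<<14 -> acc=1858834 shift=21
  byte[3]=0x2A cont=0 payload=0x2A=42: acc |= 42<<21 -> acc=89939218 shift=28 [end]
Varint 1: bytes[0:4] = 92 BA F1 2A -> value 89939218 (4 byte(s))
  byte[4]=0x01 cont=0 payload=0x01=1: acc |= 1<<0 -> acc=1 shift=7 [end]
Varint 2: bytes[4:5] = 01 -> value 1 (1 byte(s))
  byte[5]=0xF0 cont=1 payload=0x70=112: acc |= 112<<0 -> acc=112 shift=7
  byte[6]=0xCA cont=1 payload=0x4A=74: acc |= 74<<7 -> acc=9584 shift=14
  byte[7]=0x58 cont=0 payload=0x58=88: acc |= 88<<14 -> acc=1451376 shift=21 [end]
Varint 3: bytes[5:8] = F0 CA 58 -> value 1451376 (3 byte(s))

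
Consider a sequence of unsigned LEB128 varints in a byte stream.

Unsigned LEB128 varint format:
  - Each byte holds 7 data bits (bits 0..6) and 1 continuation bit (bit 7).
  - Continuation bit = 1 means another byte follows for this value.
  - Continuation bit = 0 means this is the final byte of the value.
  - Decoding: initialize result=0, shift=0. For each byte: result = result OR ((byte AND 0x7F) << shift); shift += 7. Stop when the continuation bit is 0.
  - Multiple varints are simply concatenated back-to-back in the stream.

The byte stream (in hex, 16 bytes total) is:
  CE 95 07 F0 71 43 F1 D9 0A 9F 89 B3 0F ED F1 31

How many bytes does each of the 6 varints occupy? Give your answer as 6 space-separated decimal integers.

Answer: 3 2 1 3 4 3

Derivation:
  byte[0]=0xCE cont=1 payload=0x4E=78: acc |= 78<<0 -> acc=78 shift=7
  byte[1]=0x95 cont=1 payload=0x15=21: acc |= 21<<7 -> acc=2766 shift=14
  byte[2]=0x07 cont=0 payload=0x07=7: acc |= 7<<14 -> acc=117454 shift=21 [end]
Varint 1: bytes[0:3] = CE 95 07 -> value 117454 (3 byte(s))
  byte[3]=0xF0 cont=1 payload=0x70=112: acc |= 112<<0 -> acc=112 shift=7
  byte[4]=0x71 cont=0 payload=0x71=113: acc |= 113<<7 -> acc=14576 shift=14 [end]
Varint 2: bytes[3:5] = F0 71 -> value 14576 (2 byte(s))
  byte[5]=0x43 cont=0 payload=0x43=67: acc |= 67<<0 -> acc=67 shift=7 [end]
Varint 3: bytes[5:6] = 43 -> value 67 (1 byte(s))
  byte[6]=0xF1 cont=1 payload=0x71=113: acc |= 113<<0 -> acc=113 shift=7
  byte[7]=0xD9 cont=1 payload=0x59=89: acc |= 89<<7 -> acc=11505 shift=14
  byte[8]=0x0A cont=0 payload=0x0A=10: acc |= 10<<14 -> acc=175345 shift=21 [end]
Varint 4: bytes[6:9] = F1 D9 0A -> value 175345 (3 byte(s))
  byte[9]=0x9F cont=1 payload=0x1F=31: acc |= 31<<0 -> acc=31 shift=7
  byte[10]=0x89 cont=1 payload=0x09=9: acc |= 9<<7 -> acc=1183 shift=14
  byte[11]=0xB3 cont=1 payload=0x33=51: acc |= 51<<14 -> acc=836767 shift=21
  byte[12]=0x0F cont=0 payload=0x0F=15: acc |= 15<<21 -> acc=32294047 shift=28 [end]
Varint 5: bytes[9:13] = 9F 89 B3 0F -> value 32294047 (4 byte(s))
  byte[13]=0xED cont=1 payload=0x6D=109: acc |= 109<<0 -> acc=109 shift=7
  byte[14]=0xF1 cont=1 payload=0x71=113: acc |= 113<<7 -> acc=14573 shift=14
  byte[15]=0x31 cont=0 payload=0x31=49: acc |= 49<<14 -> acc=817389 shift=21 [end]
Varint 6: bytes[13:16] = ED F1 31 -> value 817389 (3 byte(s))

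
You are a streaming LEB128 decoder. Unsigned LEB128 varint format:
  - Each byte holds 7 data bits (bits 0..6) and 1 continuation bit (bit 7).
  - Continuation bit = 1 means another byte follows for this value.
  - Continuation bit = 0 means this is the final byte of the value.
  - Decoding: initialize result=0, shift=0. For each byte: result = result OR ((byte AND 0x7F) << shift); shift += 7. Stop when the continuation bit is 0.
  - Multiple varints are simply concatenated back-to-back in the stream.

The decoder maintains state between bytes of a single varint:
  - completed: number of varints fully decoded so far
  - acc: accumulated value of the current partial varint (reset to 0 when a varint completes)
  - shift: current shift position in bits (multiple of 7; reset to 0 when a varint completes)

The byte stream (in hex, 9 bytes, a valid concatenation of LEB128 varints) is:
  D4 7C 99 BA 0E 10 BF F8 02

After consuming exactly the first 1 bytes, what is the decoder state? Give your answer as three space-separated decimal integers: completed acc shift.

Answer: 0 84 7

Derivation:
byte[0]=0xD4 cont=1 payload=0x54: acc |= 84<<0 -> completed=0 acc=84 shift=7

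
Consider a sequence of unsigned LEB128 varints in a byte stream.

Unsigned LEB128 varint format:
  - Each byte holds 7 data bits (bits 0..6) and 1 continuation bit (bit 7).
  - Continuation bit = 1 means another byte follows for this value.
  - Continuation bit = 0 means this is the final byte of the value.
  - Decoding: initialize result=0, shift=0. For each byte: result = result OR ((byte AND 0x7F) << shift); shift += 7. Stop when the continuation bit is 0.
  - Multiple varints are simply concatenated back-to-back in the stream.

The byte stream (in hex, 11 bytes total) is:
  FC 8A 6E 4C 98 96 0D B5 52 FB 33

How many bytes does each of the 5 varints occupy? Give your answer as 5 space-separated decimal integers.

  byte[0]=0xFC cont=1 payload=0x7C=124: acc |= 124<<0 -> acc=124 shift=7
  byte[1]=0x8A cont=1 payload=0x0A=10: acc |= 10<<7 -> acc=1404 shift=14
  byte[2]=0x6E cont=0 payload=0x6E=110: acc |= 110<<14 -> acc=1803644 shift=21 [end]
Varint 1: bytes[0:3] = FC 8A 6E -> value 1803644 (3 byte(s))
  byte[3]=0x4C cont=0 payload=0x4C=76: acc |= 76<<0 -> acc=76 shift=7 [end]
Varint 2: bytes[3:4] = 4C -> value 76 (1 byte(s))
  byte[4]=0x98 cont=1 payload=0x18=24: acc |= 24<<0 -> acc=24 shift=7
  byte[5]=0x96 cont=1 payload=0x16=22: acc |= 22<<7 -> acc=2840 shift=14
  byte[6]=0x0D cont=0 payload=0x0D=13: acc |= 13<<14 -> acc=215832 shift=21 [end]
Varint 3: bytes[4:7] = 98 96 0D -> value 215832 (3 byte(s))
  byte[7]=0xB5 cont=1 payload=0x35=53: acc |= 53<<0 -> acc=53 shift=7
  byte[8]=0x52 cont=0 payload=0x52=82: acc |= 82<<7 -> acc=10549 shift=14 [end]
Varint 4: bytes[7:9] = B5 52 -> value 10549 (2 byte(s))
  byte[9]=0xFB cont=1 payload=0x7B=123: acc |= 123<<0 -> acc=123 shift=7
  byte[10]=0x33 cont=0 payload=0x33=51: acc |= 51<<7 -> acc=6651 shift=14 [end]
Varint 5: bytes[9:11] = FB 33 -> value 6651 (2 byte(s))

Answer: 3 1 3 2 2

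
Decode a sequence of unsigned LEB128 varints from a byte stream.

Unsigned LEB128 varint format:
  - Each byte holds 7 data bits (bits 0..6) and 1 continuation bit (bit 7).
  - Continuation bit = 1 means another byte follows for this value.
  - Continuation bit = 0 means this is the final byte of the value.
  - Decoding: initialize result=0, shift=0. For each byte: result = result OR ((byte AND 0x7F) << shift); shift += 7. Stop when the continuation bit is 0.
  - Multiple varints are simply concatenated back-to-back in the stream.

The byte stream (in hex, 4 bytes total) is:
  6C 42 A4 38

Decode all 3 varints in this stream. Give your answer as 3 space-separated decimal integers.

  byte[0]=0x6C cont=0 payload=0x6C=108: acc |= 108<<0 -> acc=108 shift=7 [end]
Varint 1: bytes[0:1] = 6C -> value 108 (1 byte(s))
  byte[1]=0x42 cont=0 payload=0x42=66: acc |= 66<<0 -> acc=66 shift=7 [end]
Varint 2: bytes[1:2] = 42 -> value 66 (1 byte(s))
  byte[2]=0xA4 cont=1 payload=0x24=36: acc |= 36<<0 -> acc=36 shift=7
  byte[3]=0x38 cont=0 payload=0x38=56: acc |= 56<<7 -> acc=7204 shift=14 [end]
Varint 3: bytes[2:4] = A4 38 -> value 7204 (2 byte(s))

Answer: 108 66 7204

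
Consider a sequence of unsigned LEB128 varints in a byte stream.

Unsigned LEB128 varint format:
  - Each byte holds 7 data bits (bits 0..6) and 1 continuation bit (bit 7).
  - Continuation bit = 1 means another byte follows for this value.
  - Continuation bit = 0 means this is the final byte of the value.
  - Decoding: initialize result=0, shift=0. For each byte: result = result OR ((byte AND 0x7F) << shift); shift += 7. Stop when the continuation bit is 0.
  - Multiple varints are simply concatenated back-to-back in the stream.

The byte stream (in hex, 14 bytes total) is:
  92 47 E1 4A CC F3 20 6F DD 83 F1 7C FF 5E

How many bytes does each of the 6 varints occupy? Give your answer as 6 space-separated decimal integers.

Answer: 2 2 3 1 4 2

Derivation:
  byte[0]=0x92 cont=1 payload=0x12=18: acc |= 18<<0 -> acc=18 shift=7
  byte[1]=0x47 cont=0 payload=0x47=71: acc |= 71<<7 -> acc=9106 shift=14 [end]
Varint 1: bytes[0:2] = 92 47 -> value 9106 (2 byte(s))
  byte[2]=0xE1 cont=1 payload=0x61=97: acc |= 97<<0 -> acc=97 shift=7
  byte[3]=0x4A cont=0 payload=0x4A=74: acc |= 74<<7 -> acc=9569 shift=14 [end]
Varint 2: bytes[2:4] = E1 4A -> value 9569 (2 byte(s))
  byte[4]=0xCC cont=1 payload=0x4C=76: acc |= 76<<0 -> acc=76 shift=7
  byte[5]=0xF3 cont=1 payload=0x73=115: acc |= 115<<7 -> acc=14796 shift=14
  byte[6]=0x20 cont=0 payload=0x20=32: acc |= 32<<14 -> acc=539084 shift=21 [end]
Varint 3: bytes[4:7] = CC F3 20 -> value 539084 (3 byte(s))
  byte[7]=0x6F cont=0 payload=0x6F=111: acc |= 111<<0 -> acc=111 shift=7 [end]
Varint 4: bytes[7:8] = 6F -> value 111 (1 byte(s))
  byte[8]=0xDD cont=1 payload=0x5D=93: acc |= 93<<0 -> acc=93 shift=7
  byte[9]=0x83 cont=1 payload=0x03=3: acc |= 3<<7 -> acc=477 shift=14
  byte[10]=0xF1 cont=1 payload=0x71=113: acc |= 113<<14 -> acc=1851869 shift=21
  byte[11]=0x7C cont=0 payload=0x7C=124: acc |= 124<<21 -> acc=261898717 shift=28 [end]
Varint 5: bytes[8:12] = DD 83 F1 7C -> value 261898717 (4 byte(s))
  byte[12]=0xFF cont=1 payload=0x7F=127: acc |= 127<<0 -> acc=127 shift=7
  byte[13]=0x5E cont=0 payload=0x5E=94: acc |= 94<<7 -> acc=12159 shift=14 [end]
Varint 6: bytes[12:14] = FF 5E -> value 12159 (2 byte(s))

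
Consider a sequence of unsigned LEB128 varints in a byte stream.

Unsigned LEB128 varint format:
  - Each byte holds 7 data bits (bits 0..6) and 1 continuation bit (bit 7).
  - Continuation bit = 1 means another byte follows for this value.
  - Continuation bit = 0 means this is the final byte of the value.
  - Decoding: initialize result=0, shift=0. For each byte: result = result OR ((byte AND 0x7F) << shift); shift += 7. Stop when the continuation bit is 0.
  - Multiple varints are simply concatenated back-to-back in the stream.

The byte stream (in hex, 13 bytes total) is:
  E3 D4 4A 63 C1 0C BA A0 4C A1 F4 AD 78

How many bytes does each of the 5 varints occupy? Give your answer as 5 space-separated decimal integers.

Answer: 3 1 2 3 4

Derivation:
  byte[0]=0xE3 cont=1 payload=0x63=99: acc |= 99<<0 -> acc=99 shift=7
  byte[1]=0xD4 cont=1 payload=0x54=84: acc |= 84<<7 -> acc=10851 shift=14
  byte[2]=0x4A cont=0 payload=0x4A=74: acc |= 74<<14 -> acc=1223267 shift=21 [end]
Varint 1: bytes[0:3] = E3 D4 4A -> value 1223267 (3 byte(s))
  byte[3]=0x63 cont=0 payload=0x63=99: acc |= 99<<0 -> acc=99 shift=7 [end]
Varint 2: bytes[3:4] = 63 -> value 99 (1 byte(s))
  byte[4]=0xC1 cont=1 payload=0x41=65: acc |= 65<<0 -> acc=65 shift=7
  byte[5]=0x0C cont=0 payload=0x0C=12: acc |= 12<<7 -> acc=1601 shift=14 [end]
Varint 3: bytes[4:6] = C1 0C -> value 1601 (2 byte(s))
  byte[6]=0xBA cont=1 payload=0x3A=58: acc |= 58<<0 -> acc=58 shift=7
  byte[7]=0xA0 cont=1 payload=0x20=32: acc |= 32<<7 -> acc=4154 shift=14
  byte[8]=0x4C cont=0 payload=0x4C=76: acc |= 76<<14 -> acc=1249338 shift=21 [end]
Varint 4: bytes[6:9] = BA A0 4C -> value 1249338 (3 byte(s))
  byte[9]=0xA1 cont=1 payload=0x21=33: acc |= 33<<0 -> acc=33 shift=7
  byte[10]=0xF4 cont=1 payload=0x74=116: acc |= 116<<7 -> acc=14881 shift=14
  byte[11]=0xAD cont=1 payload=0x2D=45: acc |= 45<<14 -> acc=752161 shift=21
  byte[12]=0x78 cont=0 payload=0x78=120: acc |= 120<<21 -> acc=252410401 shift=28 [end]
Varint 5: bytes[9:13] = A1 F4 AD 78 -> value 252410401 (4 byte(s))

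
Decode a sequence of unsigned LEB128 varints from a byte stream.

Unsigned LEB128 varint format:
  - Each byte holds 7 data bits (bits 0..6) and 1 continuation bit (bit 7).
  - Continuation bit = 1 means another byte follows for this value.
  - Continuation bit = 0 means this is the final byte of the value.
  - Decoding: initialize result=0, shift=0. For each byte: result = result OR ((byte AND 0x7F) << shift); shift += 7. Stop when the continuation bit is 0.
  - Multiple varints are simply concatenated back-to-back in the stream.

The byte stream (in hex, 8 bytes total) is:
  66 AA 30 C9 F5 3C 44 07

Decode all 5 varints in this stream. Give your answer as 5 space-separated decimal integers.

  byte[0]=0x66 cont=0 payload=0x66=102: acc |= 102<<0 -> acc=102 shift=7 [end]
Varint 1: bytes[0:1] = 66 -> value 102 (1 byte(s))
  byte[1]=0xAA cont=1 payload=0x2A=42: acc |= 42<<0 -> acc=42 shift=7
  byte[2]=0x30 cont=0 payload=0x30=48: acc |= 48<<7 -> acc=6186 shift=14 [end]
Varint 2: bytes[1:3] = AA 30 -> value 6186 (2 byte(s))
  byte[3]=0xC9 cont=1 payload=0x49=73: acc |= 73<<0 -> acc=73 shift=7
  byte[4]=0xF5 cont=1 payload=0x75=117: acc |= 117<<7 -> acc=15049 shift=14
  byte[5]=0x3C cont=0 payload=0x3C=60: acc |= 60<<14 -> acc=998089 shift=21 [end]
Varint 3: bytes[3:6] = C9 F5 3C -> value 998089 (3 byte(s))
  byte[6]=0x44 cont=0 payload=0x44=68: acc |= 68<<0 -> acc=68 shift=7 [end]
Varint 4: bytes[6:7] = 44 -> value 68 (1 byte(s))
  byte[7]=0x07 cont=0 payload=0x07=7: acc |= 7<<0 -> acc=7 shift=7 [end]
Varint 5: bytes[7:8] = 07 -> value 7 (1 byte(s))

Answer: 102 6186 998089 68 7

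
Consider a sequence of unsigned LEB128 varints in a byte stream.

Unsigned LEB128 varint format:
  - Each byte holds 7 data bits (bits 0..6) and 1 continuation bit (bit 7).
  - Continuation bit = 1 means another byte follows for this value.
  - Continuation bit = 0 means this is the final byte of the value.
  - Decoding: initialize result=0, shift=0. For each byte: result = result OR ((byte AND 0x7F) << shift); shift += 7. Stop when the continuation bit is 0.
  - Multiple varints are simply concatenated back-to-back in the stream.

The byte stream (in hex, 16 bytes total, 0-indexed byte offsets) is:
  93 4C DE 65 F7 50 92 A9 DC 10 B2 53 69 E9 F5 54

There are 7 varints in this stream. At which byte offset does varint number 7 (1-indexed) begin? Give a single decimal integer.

Answer: 13

Derivation:
  byte[0]=0x93 cont=1 payload=0x13=19: acc |= 19<<0 -> acc=19 shift=7
  byte[1]=0x4C cont=0 payload=0x4C=76: acc |= 76<<7 -> acc=9747 shift=14 [end]
Varint 1: bytes[0:2] = 93 4C -> value 9747 (2 byte(s))
  byte[2]=0xDE cont=1 payload=0x5E=94: acc |= 94<<0 -> acc=94 shift=7
  byte[3]=0x65 cont=0 payload=0x65=101: acc |= 101<<7 -> acc=13022 shift=14 [end]
Varint 2: bytes[2:4] = DE 65 -> value 13022 (2 byte(s))
  byte[4]=0xF7 cont=1 payload=0x77=119: acc |= 119<<0 -> acc=119 shift=7
  byte[5]=0x50 cont=0 payload=0x50=80: acc |= 80<<7 -> acc=10359 shift=14 [end]
Varint 3: bytes[4:6] = F7 50 -> value 10359 (2 byte(s))
  byte[6]=0x92 cont=1 payload=0x12=18: acc |= 18<<0 -> acc=18 shift=7
  byte[7]=0xA9 cont=1 payload=0x29=41: acc |= 41<<7 -> acc=5266 shift=14
  byte[8]=0xDC cont=1 payload=0x5C=92: acc |= 92<<14 -> acc=1512594 shift=21
  byte[9]=0x10 cont=0 payload=0x10=16: acc |= 16<<21 -> acc=35067026 shift=28 [end]
Varint 4: bytes[6:10] = 92 A9 DC 10 -> value 35067026 (4 byte(s))
  byte[10]=0xB2 cont=1 payload=0x32=50: acc |= 50<<0 -> acc=50 shift=7
  byte[11]=0x53 cont=0 payload=0x53=83: acc |= 83<<7 -> acc=10674 shift=14 [end]
Varint 5: bytes[10:12] = B2 53 -> value 10674 (2 byte(s))
  byte[12]=0x69 cont=0 payload=0x69=105: acc |= 105<<0 -> acc=105 shift=7 [end]
Varint 6: bytes[12:13] = 69 -> value 105 (1 byte(s))
  byte[13]=0xE9 cont=1 payload=0x69=105: acc |= 105<<0 -> acc=105 shift=7
  byte[14]=0xF5 cont=1 payload=0x75=117: acc |= 117<<7 -> acc=15081 shift=14
  byte[15]=0x54 cont=0 payload=0x54=84: acc |= 84<<14 -> acc=1391337 shift=21 [end]
Varint 7: bytes[13:16] = E9 F5 54 -> value 1391337 (3 byte(s))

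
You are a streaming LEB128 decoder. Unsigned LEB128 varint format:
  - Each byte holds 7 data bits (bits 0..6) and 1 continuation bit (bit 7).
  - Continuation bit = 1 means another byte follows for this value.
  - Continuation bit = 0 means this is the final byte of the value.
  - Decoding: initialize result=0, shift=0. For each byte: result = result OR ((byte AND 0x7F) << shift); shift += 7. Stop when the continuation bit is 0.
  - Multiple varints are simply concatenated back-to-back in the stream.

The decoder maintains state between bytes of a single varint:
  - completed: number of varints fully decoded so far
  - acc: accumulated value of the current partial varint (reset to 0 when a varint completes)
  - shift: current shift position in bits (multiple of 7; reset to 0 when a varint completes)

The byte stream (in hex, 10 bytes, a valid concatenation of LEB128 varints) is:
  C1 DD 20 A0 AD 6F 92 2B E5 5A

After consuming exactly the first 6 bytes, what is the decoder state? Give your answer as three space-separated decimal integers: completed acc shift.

Answer: 2 0 0

Derivation:
byte[0]=0xC1 cont=1 payload=0x41: acc |= 65<<0 -> completed=0 acc=65 shift=7
byte[1]=0xDD cont=1 payload=0x5D: acc |= 93<<7 -> completed=0 acc=11969 shift=14
byte[2]=0x20 cont=0 payload=0x20: varint #1 complete (value=536257); reset -> completed=1 acc=0 shift=0
byte[3]=0xA0 cont=1 payload=0x20: acc |= 32<<0 -> completed=1 acc=32 shift=7
byte[4]=0xAD cont=1 payload=0x2D: acc |= 45<<7 -> completed=1 acc=5792 shift=14
byte[5]=0x6F cont=0 payload=0x6F: varint #2 complete (value=1824416); reset -> completed=2 acc=0 shift=0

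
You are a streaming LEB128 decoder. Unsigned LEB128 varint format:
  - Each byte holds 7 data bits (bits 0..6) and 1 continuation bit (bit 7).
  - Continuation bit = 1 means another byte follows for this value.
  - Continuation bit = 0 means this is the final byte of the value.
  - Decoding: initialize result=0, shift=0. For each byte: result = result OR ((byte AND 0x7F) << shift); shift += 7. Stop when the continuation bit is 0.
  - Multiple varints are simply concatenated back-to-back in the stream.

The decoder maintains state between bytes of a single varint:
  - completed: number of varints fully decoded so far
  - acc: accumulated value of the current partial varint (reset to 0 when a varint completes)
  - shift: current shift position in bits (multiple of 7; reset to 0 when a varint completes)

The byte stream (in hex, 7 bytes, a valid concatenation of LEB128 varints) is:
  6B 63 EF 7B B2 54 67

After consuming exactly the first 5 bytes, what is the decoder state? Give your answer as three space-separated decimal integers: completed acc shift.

byte[0]=0x6B cont=0 payload=0x6B: varint #1 complete (value=107); reset -> completed=1 acc=0 shift=0
byte[1]=0x63 cont=0 payload=0x63: varint #2 complete (value=99); reset -> completed=2 acc=0 shift=0
byte[2]=0xEF cont=1 payload=0x6F: acc |= 111<<0 -> completed=2 acc=111 shift=7
byte[3]=0x7B cont=0 payload=0x7B: varint #3 complete (value=15855); reset -> completed=3 acc=0 shift=0
byte[4]=0xB2 cont=1 payload=0x32: acc |= 50<<0 -> completed=3 acc=50 shift=7

Answer: 3 50 7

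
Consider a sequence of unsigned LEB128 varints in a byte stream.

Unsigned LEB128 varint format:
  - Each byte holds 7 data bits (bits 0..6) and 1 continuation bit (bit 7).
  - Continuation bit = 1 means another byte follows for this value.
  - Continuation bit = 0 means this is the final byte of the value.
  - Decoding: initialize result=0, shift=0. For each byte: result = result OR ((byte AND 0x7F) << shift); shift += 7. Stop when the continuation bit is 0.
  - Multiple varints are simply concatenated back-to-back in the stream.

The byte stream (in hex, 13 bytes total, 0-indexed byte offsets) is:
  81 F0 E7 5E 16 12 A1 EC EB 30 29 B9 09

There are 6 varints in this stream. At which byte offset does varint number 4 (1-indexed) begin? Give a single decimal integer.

Answer: 6

Derivation:
  byte[0]=0x81 cont=1 payload=0x01=1: acc |= 1<<0 -> acc=1 shift=7
  byte[1]=0xF0 cont=1 payload=0x70=112: acc |= 112<<7 -> acc=14337 shift=14
  byte[2]=0xE7 cont=1 payload=0x67=103: acc |= 103<<14 -> acc=1701889 shift=21
  byte[3]=0x5E cont=0 payload=0x5E=94: acc |= 94<<21 -> acc=198834177 shift=28 [end]
Varint 1: bytes[0:4] = 81 F0 E7 5E -> value 198834177 (4 byte(s))
  byte[4]=0x16 cont=0 payload=0x16=22: acc |= 22<<0 -> acc=22 shift=7 [end]
Varint 2: bytes[4:5] = 16 -> value 22 (1 byte(s))
  byte[5]=0x12 cont=0 payload=0x12=18: acc |= 18<<0 -> acc=18 shift=7 [end]
Varint 3: bytes[5:6] = 12 -> value 18 (1 byte(s))
  byte[6]=0xA1 cont=1 payload=0x21=33: acc |= 33<<0 -> acc=33 shift=7
  byte[7]=0xEC cont=1 payload=0x6C=108: acc |= 108<<7 -> acc=13857 shift=14
  byte[8]=0xEB cont=1 payload=0x6B=107: acc |= 107<<14 -> acc=1766945 shift=21
  byte[9]=0x30 cont=0 payload=0x30=48: acc |= 48<<21 -> acc=102430241 shift=28 [end]
Varint 4: bytes[6:10] = A1 EC EB 30 -> value 102430241 (4 byte(s))
  byte[10]=0x29 cont=0 payload=0x29=41: acc |= 41<<0 -> acc=41 shift=7 [end]
Varint 5: bytes[10:11] = 29 -> value 41 (1 byte(s))
  byte[11]=0xB9 cont=1 payload=0x39=57: acc |= 57<<0 -> acc=57 shift=7
  byte[12]=0x09 cont=0 payload=0x09=9: acc |= 9<<7 -> acc=1209 shift=14 [end]
Varint 6: bytes[11:13] = B9 09 -> value 1209 (2 byte(s))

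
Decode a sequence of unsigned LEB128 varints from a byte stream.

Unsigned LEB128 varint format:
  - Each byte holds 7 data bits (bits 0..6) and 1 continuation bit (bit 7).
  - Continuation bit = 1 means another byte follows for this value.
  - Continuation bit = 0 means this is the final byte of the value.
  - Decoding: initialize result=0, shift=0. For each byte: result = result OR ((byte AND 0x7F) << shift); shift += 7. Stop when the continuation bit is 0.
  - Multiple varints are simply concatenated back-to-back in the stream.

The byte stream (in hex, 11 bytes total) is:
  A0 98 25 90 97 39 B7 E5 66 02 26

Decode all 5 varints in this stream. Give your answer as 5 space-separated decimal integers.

Answer: 609312 936848 1684151 2 38

Derivation:
  byte[0]=0xA0 cont=1 payload=0x20=32: acc |= 32<<0 -> acc=32 shift=7
  byte[1]=0x98 cont=1 payload=0x18=24: acc |= 24<<7 -> acc=3104 shift=14
  byte[2]=0x25 cont=0 payload=0x25=37: acc |= 37<<14 -> acc=609312 shift=21 [end]
Varint 1: bytes[0:3] = A0 98 25 -> value 609312 (3 byte(s))
  byte[3]=0x90 cont=1 payload=0x10=16: acc |= 16<<0 -> acc=16 shift=7
  byte[4]=0x97 cont=1 payload=0x17=23: acc |= 23<<7 -> acc=2960 shift=14
  byte[5]=0x39 cont=0 payload=0x39=57: acc |= 57<<14 -> acc=936848 shift=21 [end]
Varint 2: bytes[3:6] = 90 97 39 -> value 936848 (3 byte(s))
  byte[6]=0xB7 cont=1 payload=0x37=55: acc |= 55<<0 -> acc=55 shift=7
  byte[7]=0xE5 cont=1 payload=0x65=101: acc |= 101<<7 -> acc=12983 shift=14
  byte[8]=0x66 cont=0 payload=0x66=102: acc |= 102<<14 -> acc=1684151 shift=21 [end]
Varint 3: bytes[6:9] = B7 E5 66 -> value 1684151 (3 byte(s))
  byte[9]=0x02 cont=0 payload=0x02=2: acc |= 2<<0 -> acc=2 shift=7 [end]
Varint 4: bytes[9:10] = 02 -> value 2 (1 byte(s))
  byte[10]=0x26 cont=0 payload=0x26=38: acc |= 38<<0 -> acc=38 shift=7 [end]
Varint 5: bytes[10:11] = 26 -> value 38 (1 byte(s))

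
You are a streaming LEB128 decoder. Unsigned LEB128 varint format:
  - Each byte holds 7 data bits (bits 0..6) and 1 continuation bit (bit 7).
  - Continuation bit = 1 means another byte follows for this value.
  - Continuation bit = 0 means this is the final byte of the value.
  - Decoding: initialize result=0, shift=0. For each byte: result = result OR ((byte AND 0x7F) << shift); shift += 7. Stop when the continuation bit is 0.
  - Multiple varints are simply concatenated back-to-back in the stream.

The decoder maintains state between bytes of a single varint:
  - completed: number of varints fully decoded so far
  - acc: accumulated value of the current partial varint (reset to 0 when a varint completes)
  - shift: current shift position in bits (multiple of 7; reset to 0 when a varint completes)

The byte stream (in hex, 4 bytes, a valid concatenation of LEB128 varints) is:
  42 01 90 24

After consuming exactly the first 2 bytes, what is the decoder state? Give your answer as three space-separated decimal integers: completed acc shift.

byte[0]=0x42 cont=0 payload=0x42: varint #1 complete (value=66); reset -> completed=1 acc=0 shift=0
byte[1]=0x01 cont=0 payload=0x01: varint #2 complete (value=1); reset -> completed=2 acc=0 shift=0

Answer: 2 0 0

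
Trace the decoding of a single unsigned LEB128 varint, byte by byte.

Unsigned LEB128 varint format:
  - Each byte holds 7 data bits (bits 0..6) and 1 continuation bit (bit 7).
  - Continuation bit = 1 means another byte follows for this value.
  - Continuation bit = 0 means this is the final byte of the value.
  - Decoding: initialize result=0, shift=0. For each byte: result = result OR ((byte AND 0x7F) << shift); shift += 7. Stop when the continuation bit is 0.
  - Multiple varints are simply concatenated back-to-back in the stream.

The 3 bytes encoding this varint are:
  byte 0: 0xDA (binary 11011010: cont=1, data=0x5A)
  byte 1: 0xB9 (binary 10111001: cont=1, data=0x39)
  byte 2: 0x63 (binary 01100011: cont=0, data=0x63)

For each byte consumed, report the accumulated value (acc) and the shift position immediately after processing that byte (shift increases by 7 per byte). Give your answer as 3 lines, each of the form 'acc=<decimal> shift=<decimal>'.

byte 0=0xDA: payload=0x5A=90, contrib = 90<<0 = 90; acc -> 90, shift -> 7
byte 1=0xB9: payload=0x39=57, contrib = 57<<7 = 7296; acc -> 7386, shift -> 14
byte 2=0x63: payload=0x63=99, contrib = 99<<14 = 1622016; acc -> 1629402, shift -> 21

Answer: acc=90 shift=7
acc=7386 shift=14
acc=1629402 shift=21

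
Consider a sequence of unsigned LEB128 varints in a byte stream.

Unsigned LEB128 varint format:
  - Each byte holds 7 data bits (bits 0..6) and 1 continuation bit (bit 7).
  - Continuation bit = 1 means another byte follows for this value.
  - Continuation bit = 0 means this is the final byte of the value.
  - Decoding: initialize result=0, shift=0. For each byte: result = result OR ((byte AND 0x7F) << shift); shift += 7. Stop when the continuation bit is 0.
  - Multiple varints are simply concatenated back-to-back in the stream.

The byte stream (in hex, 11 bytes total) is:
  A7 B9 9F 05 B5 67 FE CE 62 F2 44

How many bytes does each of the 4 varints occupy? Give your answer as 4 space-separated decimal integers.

  byte[0]=0xA7 cont=1 payload=0x27=39: acc |= 39<<0 -> acc=39 shift=7
  byte[1]=0xB9 cont=1 payload=0x39=57: acc |= 57<<7 -> acc=7335 shift=14
  byte[2]=0x9F cont=1 payload=0x1F=31: acc |= 31<<14 -> acc=515239 shift=21
  byte[3]=0x05 cont=0 payload=0x05=5: acc |= 5<<21 -> acc=11000999 shift=28 [end]
Varint 1: bytes[0:4] = A7 B9 9F 05 -> value 11000999 (4 byte(s))
  byte[4]=0xB5 cont=1 payload=0x35=53: acc |= 53<<0 -> acc=53 shift=7
  byte[5]=0x67 cont=0 payload=0x67=103: acc |= 103<<7 -> acc=13237 shift=14 [end]
Varint 2: bytes[4:6] = B5 67 -> value 13237 (2 byte(s))
  byte[6]=0xFE cont=1 payload=0x7E=126: acc |= 126<<0 -> acc=126 shift=7
  byte[7]=0xCE cont=1 payload=0x4E=78: acc |= 78<<7 -> acc=10110 shift=14
  byte[8]=0x62 cont=0 payload=0x62=98: acc |= 98<<14 -> acc=1615742 shift=21 [end]
Varint 3: bytes[6:9] = FE CE 62 -> value 1615742 (3 byte(s))
  byte[9]=0xF2 cont=1 payload=0x72=114: acc |= 114<<0 -> acc=114 shift=7
  byte[10]=0x44 cont=0 payload=0x44=68: acc |= 68<<7 -> acc=8818 shift=14 [end]
Varint 4: bytes[9:11] = F2 44 -> value 8818 (2 byte(s))

Answer: 4 2 3 2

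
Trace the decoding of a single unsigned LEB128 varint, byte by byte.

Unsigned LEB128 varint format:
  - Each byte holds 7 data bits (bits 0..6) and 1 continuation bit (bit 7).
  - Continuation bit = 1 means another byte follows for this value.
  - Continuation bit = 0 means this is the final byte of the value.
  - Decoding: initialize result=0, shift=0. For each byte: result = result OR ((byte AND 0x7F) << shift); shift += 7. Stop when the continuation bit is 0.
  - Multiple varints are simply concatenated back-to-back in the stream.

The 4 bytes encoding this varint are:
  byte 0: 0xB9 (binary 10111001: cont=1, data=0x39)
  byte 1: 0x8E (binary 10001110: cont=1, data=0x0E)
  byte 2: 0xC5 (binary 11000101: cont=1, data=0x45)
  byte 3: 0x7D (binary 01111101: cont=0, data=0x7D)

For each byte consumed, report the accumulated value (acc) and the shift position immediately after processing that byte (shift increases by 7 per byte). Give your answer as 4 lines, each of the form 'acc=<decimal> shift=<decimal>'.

byte 0=0xB9: payload=0x39=57, contrib = 57<<0 = 57; acc -> 57, shift -> 7
byte 1=0x8E: payload=0x0E=14, contrib = 14<<7 = 1792; acc -> 1849, shift -> 14
byte 2=0xC5: payload=0x45=69, contrib = 69<<14 = 1130496; acc -> 1132345, shift -> 21
byte 3=0x7D: payload=0x7D=125, contrib = 125<<21 = 262144000; acc -> 263276345, shift -> 28

Answer: acc=57 shift=7
acc=1849 shift=14
acc=1132345 shift=21
acc=263276345 shift=28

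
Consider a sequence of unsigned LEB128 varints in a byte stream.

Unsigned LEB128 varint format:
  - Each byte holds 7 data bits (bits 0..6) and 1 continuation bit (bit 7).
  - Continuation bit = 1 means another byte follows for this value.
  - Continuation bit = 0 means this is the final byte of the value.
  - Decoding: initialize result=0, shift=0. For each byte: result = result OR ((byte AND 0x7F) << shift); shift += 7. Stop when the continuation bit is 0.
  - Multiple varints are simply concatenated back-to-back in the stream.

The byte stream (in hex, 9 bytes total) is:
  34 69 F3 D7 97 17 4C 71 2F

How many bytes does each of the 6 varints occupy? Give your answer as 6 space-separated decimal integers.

Answer: 1 1 4 1 1 1

Derivation:
  byte[0]=0x34 cont=0 payload=0x34=52: acc |= 52<<0 -> acc=52 shift=7 [end]
Varint 1: bytes[0:1] = 34 -> value 52 (1 byte(s))
  byte[1]=0x69 cont=0 payload=0x69=105: acc |= 105<<0 -> acc=105 shift=7 [end]
Varint 2: bytes[1:2] = 69 -> value 105 (1 byte(s))
  byte[2]=0xF3 cont=1 payload=0x73=115: acc |= 115<<0 -> acc=115 shift=7
  byte[3]=0xD7 cont=1 payload=0x57=87: acc |= 87<<7 -> acc=11251 shift=14
  byte[4]=0x97 cont=1 payload=0x17=23: acc |= 23<<14 -> acc=388083 shift=21
  byte[5]=0x17 cont=0 payload=0x17=23: acc |= 23<<21 -> acc=48622579 shift=28 [end]
Varint 3: bytes[2:6] = F3 D7 97 17 -> value 48622579 (4 byte(s))
  byte[6]=0x4C cont=0 payload=0x4C=76: acc |= 76<<0 -> acc=76 shift=7 [end]
Varint 4: bytes[6:7] = 4C -> value 76 (1 byte(s))
  byte[7]=0x71 cont=0 payload=0x71=113: acc |= 113<<0 -> acc=113 shift=7 [end]
Varint 5: bytes[7:8] = 71 -> value 113 (1 byte(s))
  byte[8]=0x2F cont=0 payload=0x2F=47: acc |= 47<<0 -> acc=47 shift=7 [end]
Varint 6: bytes[8:9] = 2F -> value 47 (1 byte(s))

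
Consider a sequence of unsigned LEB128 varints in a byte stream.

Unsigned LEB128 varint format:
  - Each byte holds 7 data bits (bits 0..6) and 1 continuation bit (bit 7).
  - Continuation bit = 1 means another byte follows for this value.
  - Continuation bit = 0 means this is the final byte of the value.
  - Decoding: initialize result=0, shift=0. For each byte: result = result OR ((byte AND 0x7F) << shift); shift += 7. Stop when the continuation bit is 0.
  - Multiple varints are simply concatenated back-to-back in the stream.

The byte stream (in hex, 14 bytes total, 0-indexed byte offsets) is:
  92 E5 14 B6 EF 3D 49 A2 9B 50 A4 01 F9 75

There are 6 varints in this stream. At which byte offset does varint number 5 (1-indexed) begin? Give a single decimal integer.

Answer: 10

Derivation:
  byte[0]=0x92 cont=1 payload=0x12=18: acc |= 18<<0 -> acc=18 shift=7
  byte[1]=0xE5 cont=1 payload=0x65=101: acc |= 101<<7 -> acc=12946 shift=14
  byte[2]=0x14 cont=0 payload=0x14=20: acc |= 20<<14 -> acc=340626 shift=21 [end]
Varint 1: bytes[0:3] = 92 E5 14 -> value 340626 (3 byte(s))
  byte[3]=0xB6 cont=1 payload=0x36=54: acc |= 54<<0 -> acc=54 shift=7
  byte[4]=0xEF cont=1 payload=0x6F=111: acc |= 111<<7 -> acc=14262 shift=14
  byte[5]=0x3D cont=0 payload=0x3D=61: acc |= 61<<14 -> acc=1013686 shift=21 [end]
Varint 2: bytes[3:6] = B6 EF 3D -> value 1013686 (3 byte(s))
  byte[6]=0x49 cont=0 payload=0x49=73: acc |= 73<<0 -> acc=73 shift=7 [end]
Varint 3: bytes[6:7] = 49 -> value 73 (1 byte(s))
  byte[7]=0xA2 cont=1 payload=0x22=34: acc |= 34<<0 -> acc=34 shift=7
  byte[8]=0x9B cont=1 payload=0x1B=27: acc |= 27<<7 -> acc=3490 shift=14
  byte[9]=0x50 cont=0 payload=0x50=80: acc |= 80<<14 -> acc=1314210 shift=21 [end]
Varint 4: bytes[7:10] = A2 9B 50 -> value 1314210 (3 byte(s))
  byte[10]=0xA4 cont=1 payload=0x24=36: acc |= 36<<0 -> acc=36 shift=7
  byte[11]=0x01 cont=0 payload=0x01=1: acc |= 1<<7 -> acc=164 shift=14 [end]
Varint 5: bytes[10:12] = A4 01 -> value 164 (2 byte(s))
  byte[12]=0xF9 cont=1 payload=0x79=121: acc |= 121<<0 -> acc=121 shift=7
  byte[13]=0x75 cont=0 payload=0x75=117: acc |= 117<<7 -> acc=15097 shift=14 [end]
Varint 6: bytes[12:14] = F9 75 -> value 15097 (2 byte(s))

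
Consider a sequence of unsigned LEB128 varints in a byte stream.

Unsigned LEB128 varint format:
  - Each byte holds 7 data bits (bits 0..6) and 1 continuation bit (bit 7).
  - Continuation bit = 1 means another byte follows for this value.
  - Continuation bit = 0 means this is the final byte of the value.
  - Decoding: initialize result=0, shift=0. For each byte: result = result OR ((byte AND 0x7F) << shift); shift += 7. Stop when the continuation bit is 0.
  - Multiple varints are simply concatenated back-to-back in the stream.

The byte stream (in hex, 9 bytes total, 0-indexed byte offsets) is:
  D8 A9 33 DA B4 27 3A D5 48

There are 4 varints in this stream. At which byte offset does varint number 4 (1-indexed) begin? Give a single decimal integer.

  byte[0]=0xD8 cont=1 payload=0x58=88: acc |= 88<<0 -> acc=88 shift=7
  byte[1]=0xA9 cont=1 payload=0x29=41: acc |= 41<<7 -> acc=5336 shift=14
  byte[2]=0x33 cont=0 payload=0x33=51: acc |= 51<<14 -> acc=840920 shift=21 [end]
Varint 1: bytes[0:3] = D8 A9 33 -> value 840920 (3 byte(s))
  byte[3]=0xDA cont=1 payload=0x5A=90: acc |= 90<<0 -> acc=90 shift=7
  byte[4]=0xB4 cont=1 payload=0x34=52: acc |= 52<<7 -> acc=6746 shift=14
  byte[5]=0x27 cont=0 payload=0x27=39: acc |= 39<<14 -> acc=645722 shift=21 [end]
Varint 2: bytes[3:6] = DA B4 27 -> value 645722 (3 byte(s))
  byte[6]=0x3A cont=0 payload=0x3A=58: acc |= 58<<0 -> acc=58 shift=7 [end]
Varint 3: bytes[6:7] = 3A -> value 58 (1 byte(s))
  byte[7]=0xD5 cont=1 payload=0x55=85: acc |= 85<<0 -> acc=85 shift=7
  byte[8]=0x48 cont=0 payload=0x48=72: acc |= 72<<7 -> acc=9301 shift=14 [end]
Varint 4: bytes[7:9] = D5 48 -> value 9301 (2 byte(s))

Answer: 7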